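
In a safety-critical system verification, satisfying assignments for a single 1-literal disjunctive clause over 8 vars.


Step 1: Total=2^8=256
Step 2: Unsat when all 1 false: 2^7=128
Step 3: Sat=256-128=128

128


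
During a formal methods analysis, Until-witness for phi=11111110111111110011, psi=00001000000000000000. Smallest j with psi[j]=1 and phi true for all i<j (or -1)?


(phi U psi) at 0: need smallest j with psi[j]=1 and phi[i]=1 for all i in [0,j).
Scan from step 0:
  step 0: phi=1, psi=0 -> continue
  step 1: phi=1, psi=0 -> continue
  step 2: phi=1, psi=0 -> continue
  step 3: phi=1, psi=0 -> continue
  step 4: psi=1 and phi held for [0,4) -> witness found
Witness step = 4

4


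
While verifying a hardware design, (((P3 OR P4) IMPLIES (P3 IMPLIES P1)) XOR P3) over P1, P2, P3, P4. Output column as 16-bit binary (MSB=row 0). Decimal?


Formula: (((P3 OR P4) IMPLIES (P3 IMPLIES P1)) XOR P3) over P1, P2, P3, P4 (16 rows)
Evaluate each row (bits = P1,P2,P3,P4, MSB first):
  row 0 [0000]: (((0 OR 0) IMPLIES (0 IMPLIES 0)) XOR 0) -> 1
  row 1 [0001]: (((0 OR 1) IMPLIES (0 IMPLIES 0)) XOR 0) -> 1
  row 2 [0010]: (((1 OR 0) IMPLIES (1 IMPLIES 0)) XOR 1) -> 1
  row 3 [0011]: (((1 OR 1) IMPLIES (1 IMPLIES 0)) XOR 1) -> 1
  row 4 [0100]: (((0 OR 0) IMPLIES (0 IMPLIES 0)) XOR 0) -> 1
  row 5 [0101]: (((0 OR 1) IMPLIES (0 IMPLIES 0)) XOR 0) -> 1
  row 6 [0110]: (((1 OR 0) IMPLIES (1 IMPLIES 0)) XOR 1) -> 1
  row 7 [0111]: (((1 OR 1) IMPLIES (1 IMPLIES 0)) XOR 1) -> 1
  row 8 [1000]: (((0 OR 0) IMPLIES (0 IMPLIES 1)) XOR 0) -> 1
  row 9 [1001]: (((0 OR 1) IMPLIES (0 IMPLIES 1)) XOR 0) -> 1
  row 10 [1010]: (((1 OR 0) IMPLIES (1 IMPLIES 1)) XOR 1) -> 0
  row 11 [1011]: (((1 OR 1) IMPLIES (1 IMPLIES 1)) XOR 1) -> 0
  row 12 [1100]: (((0 OR 0) IMPLIES (0 IMPLIES 1)) XOR 0) -> 1
  row 13 [1101]: (((0 OR 1) IMPLIES (0 IMPLIES 1)) XOR 0) -> 1
  row 14 [1110]: (((1 OR 0) IMPLIES (1 IMPLIES 1)) XOR 1) -> 0
  row 15 [1111]: (((1 OR 1) IMPLIES (1 IMPLIES 1)) XOR 1) -> 0
Full result column, 4 rows per line (P1,P2 fixed per line; P3,P4 runs 00..11 left to right):
  rows 0-3 [P1,P2=00]: 1111  = hex F
  rows 4-7 [P1,P2=01]: 1111  = hex F
  rows 8-11 [P1,P2=10]: 1100  = hex C
  rows 12-15 [P1,P2=11]: 1100  = hex C
Output column (row 0 .. row 15) = 1111111111001100
Output column grouped in 4s = 1111 1111 1100 1100 = 0xFFCC
Convert to decimal digit by digit (value = value*16 + digit):
  F -> 15
  15*16 + 15 (F) = 255
  255*16 + 12 (C) = 4092
  4092*16 + 12 (C) = 65484
Decimal = 65484

65484


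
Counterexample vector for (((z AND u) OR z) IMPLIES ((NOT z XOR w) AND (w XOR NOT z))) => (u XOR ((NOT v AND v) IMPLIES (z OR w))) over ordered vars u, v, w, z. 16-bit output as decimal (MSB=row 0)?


F1 = (((z AND u) OR z) IMPLIES ((NOT z XOR w) AND (w XOR NOT z)))
F2 = (u XOR ((NOT v AND v) IMPLIES (z OR w)))
Counterexample to F1=>F2 is where F1=1 and F2=0.
Evaluate each row (bits = u,v,w,z, MSB first):
  row 0 [0000]: F1=1 F2=1 -> F1&~F2 -> 0
  row 1 [0001]: F1=0 F2=1 -> F1&~F2 -> 0
  row 2 [0010]: F1=1 F2=1 -> F1&~F2 -> 0
  row 3 [0011]: F1=1 F2=1 -> F1&~F2 -> 0
  row 4 [0100]: F1=1 F2=1 -> F1&~F2 -> 0
  row 5 [0101]: F1=0 F2=1 -> F1&~F2 -> 0
  row 6 [0110]: F1=1 F2=1 -> F1&~F2 -> 0
  row 7 [0111]: F1=1 F2=1 -> F1&~F2 -> 0
  row 8 [1000]: F1=1 F2=0 -> F1&~F2 -> 1
  row 9 [1001]: F1=0 F2=0 -> F1&~F2 -> 0
  row 10 [1010]: F1=1 F2=0 -> F1&~F2 -> 1
  row 11 [1011]: F1=1 F2=0 -> F1&~F2 -> 1
  row 12 [1100]: F1=1 F2=0 -> F1&~F2 -> 1
  row 13 [1101]: F1=0 F2=0 -> F1&~F2 -> 0
  row 14 [1110]: F1=1 F2=0 -> F1&~F2 -> 1
  row 15 [1111]: F1=1 F2=0 -> F1&~F2 -> 1
Full result column, 4 rows per line (u,v fixed per line; w,z runs 00..11 left to right):
  rows 0-3 [u,v=00]: 0000  = hex 0
  rows 4-7 [u,v=01]: 0000  = hex 0
  rows 8-11 [u,v=10]: 1011  = hex B
  rows 12-15 [u,v=11]: 1011  = hex B
Counterexample vector (row 0 .. row 15) = 0000000010111011
Output column grouped in 4s = 0000 0000 1011 1011 = 0x00BB
Convert to decimal digit by digit (value = value*16 + digit):
  0 -> 0
  0*16 + 0 = 0
  0*16 + 11 (B) = 11
  11*16 + 11 (B) = 187
Decimal = 187

187


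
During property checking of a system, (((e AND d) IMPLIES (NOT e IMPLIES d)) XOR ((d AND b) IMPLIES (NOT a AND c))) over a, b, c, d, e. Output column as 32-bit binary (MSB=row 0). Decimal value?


Formula: (((e AND d) IMPLIES (NOT e IMPLIES d)) XOR ((d AND b) IMPLIES (NOT a AND c))) over a, b, c, d, e (32 rows)
Evaluate each row (bits = a,b,c,d,e, MSB first):
  row 0 [00000]: (((0 AND 0) IMPLIES (NOT 0 IMPLIES 0)) XOR ((0 AND 0) IMPLIES (NOT 0 AND 0))) -> 0
  row 1 [00001]: (((1 AND 0) IMPLIES (NOT 1 IMPLIES 0)) XOR ((0 AND 0) IMPLIES (NOT 0 AND 0))) -> 0
  row 2 [00010]: (((0 AND 1) IMPLIES (NOT 0 IMPLIES 1)) XOR ((1 AND 0) IMPLIES (NOT 0 AND 0))) -> 0
  row 3 [00011]: (((1 AND 1) IMPLIES (NOT 1 IMPLIES 1)) XOR ((1 AND 0) IMPLIES (NOT 0 AND 0))) -> 0
  row 4 [00100]: (((0 AND 0) IMPLIES (NOT 0 IMPLIES 0)) XOR ((0 AND 0) IMPLIES (NOT 0 AND 1))) -> 0
  row 5 [00101]: (((1 AND 0) IMPLIES (NOT 1 IMPLIES 0)) XOR ((0 AND 0) IMPLIES (NOT 0 AND 1))) -> 0
  row 6 [00110]: (((0 AND 1) IMPLIES (NOT 0 IMPLIES 1)) XOR ((1 AND 0) IMPLIES (NOT 0 AND 1))) -> 0
  row 7 [00111]: (((1 AND 1) IMPLIES (NOT 1 IMPLIES 1)) XOR ((1 AND 0) IMPLIES (NOT 0 AND 1))) -> 0
  row 8 [01000]: (((0 AND 0) IMPLIES (NOT 0 IMPLIES 0)) XOR ((0 AND 1) IMPLIES (NOT 0 AND 0))) -> 0
  row 9 [01001]: (((1 AND 0) IMPLIES (NOT 1 IMPLIES 0)) XOR ((0 AND 1) IMPLIES (NOT 0 AND 0))) -> 0
  row 10 [01010]: (((0 AND 1) IMPLIES (NOT 0 IMPLIES 1)) XOR ((1 AND 1) IMPLIES (NOT 0 AND 0))) -> 1
  row 11 [01011]: (((1 AND 1) IMPLIES (NOT 1 IMPLIES 1)) XOR ((1 AND 1) IMPLIES (NOT 0 AND 0))) -> 1
  row 12 [01100]: (((0 AND 0) IMPLIES (NOT 0 IMPLIES 0)) XOR ((0 AND 1) IMPLIES (NOT 0 AND 1))) -> 0
  row 13 [01101]: (((1 AND 0) IMPLIES (NOT 1 IMPLIES 0)) XOR ((0 AND 1) IMPLIES (NOT 0 AND 1))) -> 0
  row 14 [01110]: (((0 AND 1) IMPLIES (NOT 0 IMPLIES 1)) XOR ((1 AND 1) IMPLIES (NOT 0 AND 1))) -> 0
  row 15 [01111]: (((1 AND 1) IMPLIES (NOT 1 IMPLIES 1)) XOR ((1 AND 1) IMPLIES (NOT 0 AND 1))) -> 0
  row 16 [10000]: (((0 AND 0) IMPLIES (NOT 0 IMPLIES 0)) XOR ((0 AND 0) IMPLIES (NOT 1 AND 0))) -> 0
  row 17 [10001]: (((1 AND 0) IMPLIES (NOT 1 IMPLIES 0)) XOR ((0 AND 0) IMPLIES (NOT 1 AND 0))) -> 0
  row 18 [10010]: (((0 AND 1) IMPLIES (NOT 0 IMPLIES 1)) XOR ((1 AND 0) IMPLIES (NOT 1 AND 0))) -> 0
  row 19 [10011]: (((1 AND 1) IMPLIES (NOT 1 IMPLIES 1)) XOR ((1 AND 0) IMPLIES (NOT 1 AND 0))) -> 0
  row 20 [10100]: (((0 AND 0) IMPLIES (NOT 0 IMPLIES 0)) XOR ((0 AND 0) IMPLIES (NOT 1 AND 1))) -> 0
  row 21 [10101]: (((1 AND 0) IMPLIES (NOT 1 IMPLIES 0)) XOR ((0 AND 0) IMPLIES (NOT 1 AND 1))) -> 0
  row 22 [10110]: (((0 AND 1) IMPLIES (NOT 0 IMPLIES 1)) XOR ((1 AND 0) IMPLIES (NOT 1 AND 1))) -> 0
  row 23 [10111]: (((1 AND 1) IMPLIES (NOT 1 IMPLIES 1)) XOR ((1 AND 0) IMPLIES (NOT 1 AND 1))) -> 0
  row 24 [11000]: (((0 AND 0) IMPLIES (NOT 0 IMPLIES 0)) XOR ((0 AND 1) IMPLIES (NOT 1 AND 0))) -> 0
  row 25 [11001]: (((1 AND 0) IMPLIES (NOT 1 IMPLIES 0)) XOR ((0 AND 1) IMPLIES (NOT 1 AND 0))) -> 0
  row 26 [11010]: (((0 AND 1) IMPLIES (NOT 0 IMPLIES 1)) XOR ((1 AND 1) IMPLIES (NOT 1 AND 0))) -> 1
  row 27 [11011]: (((1 AND 1) IMPLIES (NOT 1 IMPLIES 1)) XOR ((1 AND 1) IMPLIES (NOT 1 AND 0))) -> 1
  row 28 [11100]: (((0 AND 0) IMPLIES (NOT 0 IMPLIES 0)) XOR ((0 AND 1) IMPLIES (NOT 1 AND 1))) -> 0
  row 29 [11101]: (((1 AND 0) IMPLIES (NOT 1 IMPLIES 0)) XOR ((0 AND 1) IMPLIES (NOT 1 AND 1))) -> 0
  row 30 [11110]: (((0 AND 1) IMPLIES (NOT 0 IMPLIES 1)) XOR ((1 AND 1) IMPLIES (NOT 1 AND 1))) -> 1
  row 31 [11111]: (((1 AND 1) IMPLIES (NOT 1 IMPLIES 1)) XOR ((1 AND 1) IMPLIES (NOT 1 AND 1))) -> 1
Full result column, 4 rows per line (a,b,c fixed per line; d,e runs 00..11 left to right):
  rows 0-3 [a,b,c=000]: 0000  = hex 0
  rows 4-7 [a,b,c=001]: 0000  = hex 0
  rows 8-11 [a,b,c=010]: 0011  = hex 3
  rows 12-15 [a,b,c=011]: 0000  = hex 0
  rows 16-19 [a,b,c=100]: 0000  = hex 0
  rows 20-23 [a,b,c=101]: 0000  = hex 0
  rows 24-27 [a,b,c=110]: 0011  = hex 3
  rows 28-31 [a,b,c=111]: 0011  = hex 3
Output column (row 0 .. row 31) = 00000000001100000000000000110011
Output column grouped in 4s = 0000 0000 0011 0000 0000 0000 0011 0011 = 0x00300033
Convert to decimal digit by digit (value = value*16 + digit):
  0 -> 0
  0*16 + 0 = 0
  0*16 + 3 = 3
  3*16 + 0 = 48
  48*16 + 0 = 768
  768*16 + 0 = 12288
  12288*16 + 3 = 196611
  196611*16 + 3 = 3145779
Decimal = 3145779

3145779


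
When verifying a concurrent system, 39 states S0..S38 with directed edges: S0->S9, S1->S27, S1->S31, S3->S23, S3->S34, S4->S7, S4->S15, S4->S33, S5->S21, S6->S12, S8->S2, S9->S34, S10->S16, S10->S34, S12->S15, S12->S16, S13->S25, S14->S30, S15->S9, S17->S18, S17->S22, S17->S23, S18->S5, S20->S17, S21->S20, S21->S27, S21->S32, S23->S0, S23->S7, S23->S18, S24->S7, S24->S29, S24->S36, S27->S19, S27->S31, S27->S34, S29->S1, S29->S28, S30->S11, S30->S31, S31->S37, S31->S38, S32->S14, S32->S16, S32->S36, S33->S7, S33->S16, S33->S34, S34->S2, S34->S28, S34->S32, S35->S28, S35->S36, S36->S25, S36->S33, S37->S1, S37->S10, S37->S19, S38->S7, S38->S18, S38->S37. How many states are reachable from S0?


BFS from S0:
  layer 0: {S0}
  layer 1: {S9}
  layer 2: {S34}
  layer 3: {S2, S28, S32}
  layer 4: {S14, S16, S36}
  layer 5: {S25, S30, S33}
  layer 6: {S7, S11, S31}
  layer 7: {S37, S38}
  layer 8: {S1, S10, S18, S19}
  layer 9: {S5, S27}
  layer 10: {S21}
  layer 11: {S20}
  layer 12: {S17}
  layer 13: {S22, S23}
Reachable set: {S0, S1, S2, S5, S7, S9, S10, S11, S14, S16, S17, S18, S19, S20, S21, S22, S23, S25, S27, S28, S30, S31, S32, S33, S34, S36, S37, S38}
Count = 28

28


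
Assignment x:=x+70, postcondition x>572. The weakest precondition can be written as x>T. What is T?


Formula: wp(x:=E, P) = P[E/x] (substitute E for x in postcondition)
Step 1: Postcondition: x>572
Step 2: Substitute x+70 for x: x+70>572
Step 3: Solve for x: x > 572-70 = 502

502


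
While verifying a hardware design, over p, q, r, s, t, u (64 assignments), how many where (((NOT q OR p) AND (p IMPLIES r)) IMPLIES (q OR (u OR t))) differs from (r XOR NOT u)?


F1 = (((NOT q OR p) AND (p IMPLIES r)) IMPLIES (q OR (u OR t)))
F2 = (r XOR NOT u)
Evaluate both on each of 64 rows (bits = p,q,r,s,t,u):
  row 0 [000000]: F1=0 F2=1 (differ) -> 1
  row 1 [000001]: F1=1 F2=0 (differ) -> 1
  row 2 [000010]: F1=1 F2=1 -> 0
  row 3 [000011]: F1=1 F2=0 (differ) -> 1
  row 4 [000100]: F1=0 F2=1 (differ) -> 1
  (every remaining row is evaluated the same way; all 64 results are listed next)
Full result column, 8 rows per line (p,q,r fixed per line; s,t,u runs 000..111 left to right):
  rows 0-7 [p,q,r=000]: 11011101  (ones: 6)
  rows 8-15 [p,q,r=001]: 00100010  (ones: 2)
  rows 16-23 [p,q,r=010]: 01010101  (ones: 4)
  rows 24-31 [p,q,r=011]: 10101010  (ones: 4)
  rows 32-39 [p,q,r=100]: 01010101  (ones: 4)
  rows 40-47 [p,q,r=101]: 00100010  (ones: 2)
  rows 48-55 [p,q,r=110]: 01010101  (ones: 4)
  rows 56-63 [p,q,r=111]: 10101010  (ones: 4)
Disagreements = 6+2+4+4+4+2+4+4 = 30

30


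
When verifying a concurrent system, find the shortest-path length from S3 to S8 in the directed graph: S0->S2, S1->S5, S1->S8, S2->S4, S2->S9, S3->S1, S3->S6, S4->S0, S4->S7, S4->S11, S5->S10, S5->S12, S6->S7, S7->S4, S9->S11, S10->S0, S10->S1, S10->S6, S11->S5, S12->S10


BFS layer-by-layer from S3:
  dist 0: {S3}
  dist 1: {S1, S6}
  dist 2: {S5, S7, S8}
  -> S8 reached at distance 2
Shortest path length = 2

2


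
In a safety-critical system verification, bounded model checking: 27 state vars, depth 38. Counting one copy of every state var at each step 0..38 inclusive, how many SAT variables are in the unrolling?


BMC unrolls to depth k, creating one copy of each state var for steps 0..k.
Step count = 38 + 1 = 39 (steps 0 through 38)
Vars per step = 27
Total = 27 * 39 = 1053

1053


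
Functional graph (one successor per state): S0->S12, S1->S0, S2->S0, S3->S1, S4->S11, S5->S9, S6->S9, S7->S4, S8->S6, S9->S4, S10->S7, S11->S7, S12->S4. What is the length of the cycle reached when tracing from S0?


Trace from S0 until a state repeats:
  S0 -> S12 -> S4 -> S11 -> S7 -> S4
S4 first seen at step 2, revisited at step 5.
Cycle length = 5 - 2 = 3

3


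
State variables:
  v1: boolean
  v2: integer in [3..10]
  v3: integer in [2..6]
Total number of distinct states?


State space = product of domain sizes of all variables.
Domain sizes:
  v1 (boolean): 2
  v2 (integer in [3..10]): 8
  v3 (integer in [2..6]): 5
Product = 2 * 8 * 5 = 80

80


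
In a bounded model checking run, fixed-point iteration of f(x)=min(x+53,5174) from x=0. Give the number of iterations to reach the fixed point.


Step 1: x=0, cap=5174, increment=53
Step 2: x grows by 53 each step until capped at 5174; fixed point is x=5174
Step 3: iterations = ceil(5174/53) = 98

98


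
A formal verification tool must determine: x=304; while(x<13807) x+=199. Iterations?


Step 1: x goes from 304 toward 13807 by 199; the body runs while x<13807, so iterations = ceil((bound-start)/step)
Step 2: Distance=13503
Step 3: ceil(13503/199)=68

68


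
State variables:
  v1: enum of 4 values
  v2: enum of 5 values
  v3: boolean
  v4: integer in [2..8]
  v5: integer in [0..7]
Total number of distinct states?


State space = product of domain sizes of all variables.
Domain sizes:
  v1 (enum of 4 values): 4
  v2 (enum of 5 values): 5
  v3 (boolean): 2
  v4 (integer in [2..8]): 7
  v5 (integer in [0..7]): 8
Product = 4 * 5 * 2 * 7 * 8 = 2240

2240


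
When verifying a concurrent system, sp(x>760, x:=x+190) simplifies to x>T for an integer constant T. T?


Formula: sp(P, x:=E) = exists old_x. (x = E[old_x/x]) AND P[old_x/x] (old_x is the value of x before the assignment; eliminate old_x by solving x = E[old_x/x] for old_x)
Step 1: Precondition P: x>760, i.e. old_x > 760
Step 2: Assignment gives x = old_x + 190, so old_x = x - 190
Step 3: Substitute into P: x - 190 > 760
Step 4: Simplify: x > 760+190 = 950

950


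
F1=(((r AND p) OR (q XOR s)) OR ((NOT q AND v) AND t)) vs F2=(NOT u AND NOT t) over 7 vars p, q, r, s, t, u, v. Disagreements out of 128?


F1 = (((r AND p) OR (q XOR s)) OR ((NOT q AND v) AND t))
F2 = (NOT u AND NOT t)
Evaluate both on each of 128 rows (bits = p,q,r,s,t,u,v):
  row 0 [0000000]: F1=0 F2=1 (differ) -> 1
  row 1 [0000001]: F1=0 F2=1 (differ) -> 1
  row 2 [0000010]: F1=0 F2=0 -> 0
  row 3 [0000011]: F1=0 F2=0 -> 0
  row 4 [0000100]: F1=0 F2=0 -> 0
  (every remaining row is evaluated the same way; all 128 results are listed next)
Full result column, 8 rows per line (p,q,r,s fixed per line; t,u,v runs 000..111 left to right):
  rows 0-7 [p,q,r,s=0000]: 11000101  (ones: 4)
  rows 8-15 [p,q,r,s=0001]: 00111111  (ones: 6)
  rows 16-23 [p,q,r,s=0010]: 11000101  (ones: 4)
  rows 24-31 [p,q,r,s=0011]: 00111111  (ones: 6)
  rows 32-39 [p,q,r,s=0100]: 00111111  (ones: 6)
  rows 40-47 [p,q,r,s=0101]: 11000000  (ones: 2)
  rows 48-55 [p,q,r,s=0110]: 00111111  (ones: 6)
  rows 56-63 [p,q,r,s=0111]: 11000000  (ones: 2)
  rows 64-71 [p,q,r,s=1000]: 11000101  (ones: 4)
  rows 72-79 [p,q,r,s=1001]: 00111111  (ones: 6)
  rows 80-87 [p,q,r,s=1010]: 00111111  (ones: 6)
  rows 88-95 [p,q,r,s=1011]: 00111111  (ones: 6)
  rows 96-103 [p,q,r,s=1100]: 00111111  (ones: 6)
  rows 104-111 [p,q,r,s=1101]: 11000000  (ones: 2)
  rows 112-119 [p,q,r,s=1110]: 00111111  (ones: 6)
  rows 120-127 [p,q,r,s=1111]: 00111111  (ones: 6)
Disagreements = 4+6+4+6+6+2+6+2+4+6+6+6+6+2+6+6 = 78

78


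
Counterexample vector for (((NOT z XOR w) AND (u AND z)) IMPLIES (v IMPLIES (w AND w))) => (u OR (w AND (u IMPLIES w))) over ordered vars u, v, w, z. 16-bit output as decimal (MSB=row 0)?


F1 = (((NOT z XOR w) AND (u AND z)) IMPLIES (v IMPLIES (w AND w)))
F2 = (u OR (w AND (u IMPLIES w)))
Counterexample to F1=>F2 is where F1=1 and F2=0.
Evaluate each row (bits = u,v,w,z, MSB first):
  row 0 [0000]: F1=1 F2=0 -> F1&~F2 -> 1
  row 1 [0001]: F1=1 F2=0 -> F1&~F2 -> 1
  row 2 [0010]: F1=1 F2=1 -> F1&~F2 -> 0
  row 3 [0011]: F1=1 F2=1 -> F1&~F2 -> 0
  row 4 [0100]: F1=1 F2=0 -> F1&~F2 -> 1
  row 5 [0101]: F1=1 F2=0 -> F1&~F2 -> 1
  row 6 [0110]: F1=1 F2=1 -> F1&~F2 -> 0
  row 7 [0111]: F1=1 F2=1 -> F1&~F2 -> 0
  row 8 [1000]: F1=1 F2=1 -> F1&~F2 -> 0
  row 9 [1001]: F1=1 F2=1 -> F1&~F2 -> 0
  row 10 [1010]: F1=1 F2=1 -> F1&~F2 -> 0
  row 11 [1011]: F1=1 F2=1 -> F1&~F2 -> 0
  row 12 [1100]: F1=1 F2=1 -> F1&~F2 -> 0
  row 13 [1101]: F1=1 F2=1 -> F1&~F2 -> 0
  row 14 [1110]: F1=1 F2=1 -> F1&~F2 -> 0
  row 15 [1111]: F1=1 F2=1 -> F1&~F2 -> 0
Full result column, 4 rows per line (u,v fixed per line; w,z runs 00..11 left to right):
  rows 0-3 [u,v=00]: 1100  = hex C
  rows 4-7 [u,v=01]: 1100  = hex C
  rows 8-11 [u,v=10]: 0000  = hex 0
  rows 12-15 [u,v=11]: 0000  = hex 0
Counterexample vector (row 0 .. row 15) = 1100110000000000
Output column grouped in 4s = 1100 1100 0000 0000 = 0xCC00
Convert to decimal digit by digit (value = value*16 + digit):
  C -> 12
  12*16 + 12 (C) = 204
  204*16 + 0 = 3264
  3264*16 + 0 = 52224
Decimal = 52224

52224


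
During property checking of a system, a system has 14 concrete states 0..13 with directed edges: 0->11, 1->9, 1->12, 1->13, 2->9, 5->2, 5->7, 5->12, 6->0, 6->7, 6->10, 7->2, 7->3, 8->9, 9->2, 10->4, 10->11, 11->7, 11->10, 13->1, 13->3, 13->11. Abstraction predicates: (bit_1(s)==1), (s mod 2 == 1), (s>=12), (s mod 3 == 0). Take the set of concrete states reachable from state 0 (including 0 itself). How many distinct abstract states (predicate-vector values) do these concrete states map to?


BFS from 0:
Concrete reachable: {0, 2, 3, 4, 7, 9, 10, 11}
Abstract via predicates (bit_1(s)==1), (s mod 2 == 1), (s>=12), (s mod 3 == 0):
  (0,0,0,0) <- {4}
  (0,0,0,1) <- {0}
  (0,1,0,1) <- {9}
  (1,0,0,0) <- {2, 10}
  (1,1,0,0) <- {7, 11}
  (1,1,0,1) <- {3}
Distinct abstract states = 6

6


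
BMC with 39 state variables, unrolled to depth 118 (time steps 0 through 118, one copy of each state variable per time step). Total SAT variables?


BMC unrolls to depth k, creating one copy of each state var for steps 0..k.
Step count = 118 + 1 = 119 (steps 0 through 118)
Vars per step = 39
Total = 39 * 119 = 4641

4641


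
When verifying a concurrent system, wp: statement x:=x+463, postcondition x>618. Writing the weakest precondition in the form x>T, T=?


Formula: wp(x:=E, P) = P[E/x] (substitute E for x in postcondition)
Step 1: Postcondition: x>618
Step 2: Substitute x+463 for x: x+463>618
Step 3: Solve for x: x > 618-463 = 155

155


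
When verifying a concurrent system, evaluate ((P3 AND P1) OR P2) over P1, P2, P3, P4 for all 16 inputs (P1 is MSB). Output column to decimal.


Formula: ((P3 AND P1) OR P2) over P1, P2, P3, P4 (16 rows)
Evaluate each row (bits = P1,P2,P3,P4, MSB first):
  row 0 [0000]: ((0 AND 0) OR 0) -> 0
  row 1 [0001]: ((0 AND 0) OR 0) -> 0
  row 2 [0010]: ((1 AND 0) OR 0) -> 0
  row 3 [0011]: ((1 AND 0) OR 0) -> 0
  row 4 [0100]: ((0 AND 0) OR 1) -> 1
  row 5 [0101]: ((0 AND 0) OR 1) -> 1
  row 6 [0110]: ((1 AND 0) OR 1) -> 1
  row 7 [0111]: ((1 AND 0) OR 1) -> 1
  row 8 [1000]: ((0 AND 1) OR 0) -> 0
  row 9 [1001]: ((0 AND 1) OR 0) -> 0
  row 10 [1010]: ((1 AND 1) OR 0) -> 1
  row 11 [1011]: ((1 AND 1) OR 0) -> 1
  row 12 [1100]: ((0 AND 1) OR 1) -> 1
  row 13 [1101]: ((0 AND 1) OR 1) -> 1
  row 14 [1110]: ((1 AND 1) OR 1) -> 1
  row 15 [1111]: ((1 AND 1) OR 1) -> 1
Full result column, 4 rows per line (P1,P2 fixed per line; P3,P4 runs 00..11 left to right):
  rows 0-3 [P1,P2=00]: 0000  = hex 0
  rows 4-7 [P1,P2=01]: 1111  = hex F
  rows 8-11 [P1,P2=10]: 0011  = hex 3
  rows 12-15 [P1,P2=11]: 1111  = hex F
Output column (row 0 .. row 15) = 0000111100111111
Output column grouped in 4s = 0000 1111 0011 1111 = 0x0F3F
Convert to decimal digit by digit (value = value*16 + digit):
  0 -> 0
  0*16 + 15 (F) = 15
  15*16 + 3 = 243
  243*16 + 15 (F) = 3903
Decimal = 3903

3903


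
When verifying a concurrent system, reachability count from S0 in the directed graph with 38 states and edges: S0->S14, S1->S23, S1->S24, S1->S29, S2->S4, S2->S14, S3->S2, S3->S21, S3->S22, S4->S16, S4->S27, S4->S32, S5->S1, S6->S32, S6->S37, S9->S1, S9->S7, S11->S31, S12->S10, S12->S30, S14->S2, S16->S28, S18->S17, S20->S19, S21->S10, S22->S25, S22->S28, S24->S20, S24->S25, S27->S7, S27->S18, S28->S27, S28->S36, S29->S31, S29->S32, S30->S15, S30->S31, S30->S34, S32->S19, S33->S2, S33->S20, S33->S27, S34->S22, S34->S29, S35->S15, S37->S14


BFS from S0:
  layer 0: {S0}
  layer 1: {S14}
  layer 2: {S2}
  layer 3: {S4}
  layer 4: {S16, S27, S32}
  layer 5: {S7, S18, S19, S28}
  layer 6: {S17, S36}
Reachable set: {S0, S2, S4, S7, S14, S16, S17, S18, S19, S27, S28, S32, S36}
Count = 13

13


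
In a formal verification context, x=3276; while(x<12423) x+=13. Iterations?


Step 1: x goes from 3276 toward 12423 by 13; the body runs while x<12423, so iterations = ceil((bound-start)/step)
Step 2: Distance=9147
Step 3: ceil(9147/13)=704

704


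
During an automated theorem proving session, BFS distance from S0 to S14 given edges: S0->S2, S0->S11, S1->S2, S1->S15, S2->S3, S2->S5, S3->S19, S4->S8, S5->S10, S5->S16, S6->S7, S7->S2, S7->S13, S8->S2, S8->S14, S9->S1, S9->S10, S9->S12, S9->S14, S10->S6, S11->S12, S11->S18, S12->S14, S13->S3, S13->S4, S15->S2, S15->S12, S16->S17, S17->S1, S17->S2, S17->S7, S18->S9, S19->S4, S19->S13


BFS layer-by-layer from S0:
  dist 0: {S0}
  dist 1: {S2, S11}
  dist 2: {S3, S5, S12, S18}
  dist 3: {S9, S10, S14, S16, S19}
  -> S14 reached at distance 3
Shortest path length = 3

3


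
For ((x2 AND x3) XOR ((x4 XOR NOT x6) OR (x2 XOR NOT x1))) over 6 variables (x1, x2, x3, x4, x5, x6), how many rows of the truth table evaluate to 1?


Formula: ((x2 AND x3) XOR ((x4 XOR NOT x6) OR (x2 XOR NOT x1))) over 6 vars (64 rows)
Evaluate each row (x1, x2, x3, x4, x5, x6 as bits, MSB first):
  row 0 [000000]: ((0 AND 0) XOR ((0 XOR NOT 0) OR (0 XOR NOT 0))) -> 1
  row 1 [000001]: ((0 AND 0) XOR ((0 XOR NOT 1) OR (0 XOR NOT 0))) -> 1
  row 2 [000010]: ((0 AND 0) XOR ((0 XOR NOT 0) OR (0 XOR NOT 0))) -> 1
  row 3 [000011]: ((0 AND 0) XOR ((0 XOR NOT 1) OR (0 XOR NOT 0))) -> 1
  row 4 [000100]: ((0 AND 0) XOR ((1 XOR NOT 0) OR (0 XOR NOT 0))) -> 1
  (every remaining row is evaluated the same way; all 64 results are listed next)
Full result column, 8 rows per line (x1,x2,x3 fixed per line; x4,x5,x6 runs 000..111 left to right):
  rows 0-7 [x1,x2,x3=000]: 11111111  (ones: 8)
  rows 8-15 [x1,x2,x3=001]: 11111111  (ones: 8)
  rows 16-23 [x1,x2,x3=010]: 10100101  (ones: 4)
  rows 24-31 [x1,x2,x3=011]: 01011010  (ones: 4)
  rows 32-39 [x1,x2,x3=100]: 10100101  (ones: 4)
  rows 40-47 [x1,x2,x3=101]: 10100101  (ones: 4)
  rows 48-55 [x1,x2,x3=110]: 11111111  (ones: 8)
  rows 56-63 [x1,x2,x3=111]: 00000000  (ones: 0)
Count of 1-rows = 8+8+4+4+4+4+8+0 = 40

40


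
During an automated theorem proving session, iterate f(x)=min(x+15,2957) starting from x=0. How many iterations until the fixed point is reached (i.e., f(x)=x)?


Step 1: x=0, cap=2957, increment=15
Step 2: x grows by 15 each step until capped at 2957; fixed point is x=2957
Step 3: iterations = ceil(2957/15) = 198

198


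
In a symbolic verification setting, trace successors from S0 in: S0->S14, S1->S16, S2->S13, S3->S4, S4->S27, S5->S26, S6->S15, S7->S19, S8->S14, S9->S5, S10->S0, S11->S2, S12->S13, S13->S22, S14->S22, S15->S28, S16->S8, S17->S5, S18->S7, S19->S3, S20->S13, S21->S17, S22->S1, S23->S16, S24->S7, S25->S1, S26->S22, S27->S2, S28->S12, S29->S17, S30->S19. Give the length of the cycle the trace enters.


Trace from S0 until a state repeats:
  S0 -> S14 -> S22 -> S1 -> S16 -> S8 -> S14
S14 first seen at step 1, revisited at step 6.
Cycle length = 6 - 1 = 5

5


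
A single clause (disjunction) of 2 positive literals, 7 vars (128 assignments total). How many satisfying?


Step 1: Total=2^7=128
Step 2: Unsat when all 2 false: 2^5=32
Step 3: Sat=128-32=96

96


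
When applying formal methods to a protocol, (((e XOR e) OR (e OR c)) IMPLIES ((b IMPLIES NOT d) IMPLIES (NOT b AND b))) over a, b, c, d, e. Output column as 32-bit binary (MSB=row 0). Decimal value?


Formula: (((e XOR e) OR (e OR c)) IMPLIES ((b IMPLIES NOT d) IMPLIES (NOT b AND b))) over a, b, c, d, e (32 rows)
Evaluate each row (bits = a,b,c,d,e, MSB first):
  row 0 [00000]: (((0 XOR 0) OR (0 OR 0)) IMPLIES ((0 IMPLIES NOT 0) IMPLIES (NOT 0 AND 0))) -> 1
  row 1 [00001]: (((1 XOR 1) OR (1 OR 0)) IMPLIES ((0 IMPLIES NOT 0) IMPLIES (NOT 0 AND 0))) -> 0
  row 2 [00010]: (((0 XOR 0) OR (0 OR 0)) IMPLIES ((0 IMPLIES NOT 1) IMPLIES (NOT 0 AND 0))) -> 1
  row 3 [00011]: (((1 XOR 1) OR (1 OR 0)) IMPLIES ((0 IMPLIES NOT 1) IMPLIES (NOT 0 AND 0))) -> 0
  row 4 [00100]: (((0 XOR 0) OR (0 OR 1)) IMPLIES ((0 IMPLIES NOT 0) IMPLIES (NOT 0 AND 0))) -> 0
  row 5 [00101]: (((1 XOR 1) OR (1 OR 1)) IMPLIES ((0 IMPLIES NOT 0) IMPLIES (NOT 0 AND 0))) -> 0
  row 6 [00110]: (((0 XOR 0) OR (0 OR 1)) IMPLIES ((0 IMPLIES NOT 1) IMPLIES (NOT 0 AND 0))) -> 0
  row 7 [00111]: (((1 XOR 1) OR (1 OR 1)) IMPLIES ((0 IMPLIES NOT 1) IMPLIES (NOT 0 AND 0))) -> 0
  row 8 [01000]: (((0 XOR 0) OR (0 OR 0)) IMPLIES ((1 IMPLIES NOT 0) IMPLIES (NOT 1 AND 1))) -> 1
  row 9 [01001]: (((1 XOR 1) OR (1 OR 0)) IMPLIES ((1 IMPLIES NOT 0) IMPLIES (NOT 1 AND 1))) -> 0
  row 10 [01010]: (((0 XOR 0) OR (0 OR 0)) IMPLIES ((1 IMPLIES NOT 1) IMPLIES (NOT 1 AND 1))) -> 1
  row 11 [01011]: (((1 XOR 1) OR (1 OR 0)) IMPLIES ((1 IMPLIES NOT 1) IMPLIES (NOT 1 AND 1))) -> 1
  row 12 [01100]: (((0 XOR 0) OR (0 OR 1)) IMPLIES ((1 IMPLIES NOT 0) IMPLIES (NOT 1 AND 1))) -> 0
  row 13 [01101]: (((1 XOR 1) OR (1 OR 1)) IMPLIES ((1 IMPLIES NOT 0) IMPLIES (NOT 1 AND 1))) -> 0
  row 14 [01110]: (((0 XOR 0) OR (0 OR 1)) IMPLIES ((1 IMPLIES NOT 1) IMPLIES (NOT 1 AND 1))) -> 1
  row 15 [01111]: (((1 XOR 1) OR (1 OR 1)) IMPLIES ((1 IMPLIES NOT 1) IMPLIES (NOT 1 AND 1))) -> 1
  row 16 [10000]: (((0 XOR 0) OR (0 OR 0)) IMPLIES ((0 IMPLIES NOT 0) IMPLIES (NOT 0 AND 0))) -> 1
  row 17 [10001]: (((1 XOR 1) OR (1 OR 0)) IMPLIES ((0 IMPLIES NOT 0) IMPLIES (NOT 0 AND 0))) -> 0
  row 18 [10010]: (((0 XOR 0) OR (0 OR 0)) IMPLIES ((0 IMPLIES NOT 1) IMPLIES (NOT 0 AND 0))) -> 1
  row 19 [10011]: (((1 XOR 1) OR (1 OR 0)) IMPLIES ((0 IMPLIES NOT 1) IMPLIES (NOT 0 AND 0))) -> 0
  row 20 [10100]: (((0 XOR 0) OR (0 OR 1)) IMPLIES ((0 IMPLIES NOT 0) IMPLIES (NOT 0 AND 0))) -> 0
  row 21 [10101]: (((1 XOR 1) OR (1 OR 1)) IMPLIES ((0 IMPLIES NOT 0) IMPLIES (NOT 0 AND 0))) -> 0
  row 22 [10110]: (((0 XOR 0) OR (0 OR 1)) IMPLIES ((0 IMPLIES NOT 1) IMPLIES (NOT 0 AND 0))) -> 0
  row 23 [10111]: (((1 XOR 1) OR (1 OR 1)) IMPLIES ((0 IMPLIES NOT 1) IMPLIES (NOT 0 AND 0))) -> 0
  row 24 [11000]: (((0 XOR 0) OR (0 OR 0)) IMPLIES ((1 IMPLIES NOT 0) IMPLIES (NOT 1 AND 1))) -> 1
  row 25 [11001]: (((1 XOR 1) OR (1 OR 0)) IMPLIES ((1 IMPLIES NOT 0) IMPLIES (NOT 1 AND 1))) -> 0
  row 26 [11010]: (((0 XOR 0) OR (0 OR 0)) IMPLIES ((1 IMPLIES NOT 1) IMPLIES (NOT 1 AND 1))) -> 1
  row 27 [11011]: (((1 XOR 1) OR (1 OR 0)) IMPLIES ((1 IMPLIES NOT 1) IMPLIES (NOT 1 AND 1))) -> 1
  row 28 [11100]: (((0 XOR 0) OR (0 OR 1)) IMPLIES ((1 IMPLIES NOT 0) IMPLIES (NOT 1 AND 1))) -> 0
  row 29 [11101]: (((1 XOR 1) OR (1 OR 1)) IMPLIES ((1 IMPLIES NOT 0) IMPLIES (NOT 1 AND 1))) -> 0
  row 30 [11110]: (((0 XOR 0) OR (0 OR 1)) IMPLIES ((1 IMPLIES NOT 1) IMPLIES (NOT 1 AND 1))) -> 1
  row 31 [11111]: (((1 XOR 1) OR (1 OR 1)) IMPLIES ((1 IMPLIES NOT 1) IMPLIES (NOT 1 AND 1))) -> 1
Full result column, 4 rows per line (a,b,c fixed per line; d,e runs 00..11 left to right):
  rows 0-3 [a,b,c=000]: 1010  = hex A
  rows 4-7 [a,b,c=001]: 0000  = hex 0
  rows 8-11 [a,b,c=010]: 1011  = hex B
  rows 12-15 [a,b,c=011]: 0011  = hex 3
  rows 16-19 [a,b,c=100]: 1010  = hex A
  rows 20-23 [a,b,c=101]: 0000  = hex 0
  rows 24-27 [a,b,c=110]: 1011  = hex B
  rows 28-31 [a,b,c=111]: 0011  = hex 3
Output column (row 0 .. row 31) = 10100000101100111010000010110011
Output column grouped in 4s = 1010 0000 1011 0011 1010 0000 1011 0011 = 0xA0B3A0B3
Convert to decimal digit by digit (value = value*16 + digit):
  A -> 10
  10*16 + 0 = 160
  160*16 + 11 (B) = 2571
  2571*16 + 3 = 41139
  41139*16 + 10 (A) = 658234
  658234*16 + 0 = 10531744
  10531744*16 + 11 (B) = 168507915
  168507915*16 + 3 = 2696126643
Decimal = 2696126643

2696126643


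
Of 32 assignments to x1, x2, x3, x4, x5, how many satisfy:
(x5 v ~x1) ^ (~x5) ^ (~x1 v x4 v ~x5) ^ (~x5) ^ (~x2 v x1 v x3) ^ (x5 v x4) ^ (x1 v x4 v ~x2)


CNF with 7 clauses over 5 vars (32 assignments).
An assignment satisfies CNF iff every clause has >=1 true literal.
Check each row (bits = x1,x2,x3,x4,x5; clause T/F shown):
  row 0 [00000]: clauses=TTTTTFT -> 0
  row 1 [00001]: clauses=TFTFTTT -> 0
  row 2 [00010]: clauses=TTTTTTT -> 1
  row 3 [00011]: clauses=TFTFTTT -> 0
  row 4 [00100]: clauses=TTTTTFT -> 0
  row 5 [00101]: clauses=TFTFTTT -> 0
  row 6 [00110]: clauses=TTTTTTT -> 1
  row 7 [00111]: clauses=TFTFTTT -> 0
  row 8 [01000]: clauses=TTTTFFF -> 0
  row 9 [01001]: clauses=TFTFFTF -> 0
  row 10 [01010]: clauses=TTTTFTT -> 0
  row 11 [01011]: clauses=TFTFFTT -> 0
  row 12 [01100]: clauses=TTTTTFF -> 0
  row 13 [01101]: clauses=TFTFTTF -> 0
  row 14 [01110]: clauses=TTTTTTT -> 1
  row 15 [01111]: clauses=TFTFTTT -> 0
  row 16 [10000]: clauses=FTTTTFT -> 0
  row 17 [10001]: clauses=TFFFTTT -> 0
  row 18 [10010]: clauses=FTTTTTT -> 0
  row 19 [10011]: clauses=TFTFTTT -> 0
  row 20 [10100]: clauses=FTTTTFT -> 0
  row 21 [10101]: clauses=TFFFTTT -> 0
  row 22 [10110]: clauses=FTTTTTT -> 0
  row 23 [10111]: clauses=TFTFTTT -> 0
  row 24 [11000]: clauses=FTTTTFT -> 0
  row 25 [11001]: clauses=TFFFTTT -> 0
  row 26 [11010]: clauses=FTTTTTT -> 0
  row 27 [11011]: clauses=TFTFTTT -> 0
  row 28 [11100]: clauses=FTTTTFT -> 0
  row 29 [11101]: clauses=TFFFTTT -> 0
  row 30 [11110]: clauses=FTTTTTT -> 0
  row 31 [11111]: clauses=TFTFTTT -> 0
Full result column, 8 rows per line (x1,x2 fixed per line; x3,x4,x5 runs 000..111 left to right):
  rows 0-7 [x1,x2=00]: 00100010  (ones: 2)
  rows 8-15 [x1,x2=01]: 00000010  (ones: 1)
  rows 16-23 [x1,x2=10]: 00000000  (ones: 0)
  rows 24-31 [x1,x2=11]: 00000000  (ones: 0)
Satisfying assignments = 2+1+0+0 = 3

3


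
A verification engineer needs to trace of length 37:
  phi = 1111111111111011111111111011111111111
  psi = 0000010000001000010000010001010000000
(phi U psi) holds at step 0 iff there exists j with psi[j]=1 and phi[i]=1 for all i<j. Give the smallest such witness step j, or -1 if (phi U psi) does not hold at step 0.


(phi U psi) at 0: need smallest j with psi[j]=1 and phi[i]=1 for all i in [0,j).
Scan from step 0:
  step 0: phi=1, psi=0 -> continue
  step 1: phi=1, psi=0 -> continue
  step 2: phi=1, psi=0 -> continue
  step 3: phi=1, psi=0 -> continue
  step 5: psi=1 and phi held for [0,5) -> witness found
Witness step = 5

5


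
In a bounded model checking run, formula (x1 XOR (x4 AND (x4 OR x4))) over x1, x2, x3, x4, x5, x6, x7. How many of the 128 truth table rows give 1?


Formula: (x1 XOR (x4 AND (x4 OR x4))) over 7 vars (128 rows)
Evaluate each row (x1, x2, x3, x4, x5, x6, x7 as bits, MSB first):
  row 0 [0000000]: (0 XOR (0 AND (0 OR 0))) -> 0
  row 1 [0000001]: (0 XOR (0 AND (0 OR 0))) -> 0
  row 2 [0000010]: (0 XOR (0 AND (0 OR 0))) -> 0
  row 3 [0000011]: (0 XOR (0 AND (0 OR 0))) -> 0
  row 4 [0000100]: (0 XOR (0 AND (0 OR 0))) -> 0
  (every remaining row is evaluated the same way; all 128 results are listed next)
Full result column, 8 rows per line (x1,x2,x3,x4 fixed per line; x5,x6,x7 runs 000..111 left to right):
  rows 0-7 [x1,x2,x3,x4=0000]: 00000000  (ones: 0)
  rows 8-15 [x1,x2,x3,x4=0001]: 11111111  (ones: 8)
  rows 16-23 [x1,x2,x3,x4=0010]: 00000000  (ones: 0)
  rows 24-31 [x1,x2,x3,x4=0011]: 11111111  (ones: 8)
  rows 32-39 [x1,x2,x3,x4=0100]: 00000000  (ones: 0)
  rows 40-47 [x1,x2,x3,x4=0101]: 11111111  (ones: 8)
  rows 48-55 [x1,x2,x3,x4=0110]: 00000000  (ones: 0)
  rows 56-63 [x1,x2,x3,x4=0111]: 11111111  (ones: 8)
  rows 64-71 [x1,x2,x3,x4=1000]: 11111111  (ones: 8)
  rows 72-79 [x1,x2,x3,x4=1001]: 00000000  (ones: 0)
  rows 80-87 [x1,x2,x3,x4=1010]: 11111111  (ones: 8)
  rows 88-95 [x1,x2,x3,x4=1011]: 00000000  (ones: 0)
  rows 96-103 [x1,x2,x3,x4=1100]: 11111111  (ones: 8)
  rows 104-111 [x1,x2,x3,x4=1101]: 00000000  (ones: 0)
  rows 112-119 [x1,x2,x3,x4=1110]: 11111111  (ones: 8)
  rows 120-127 [x1,x2,x3,x4=1111]: 00000000  (ones: 0)
Count of 1-rows = 0+8+0+8+0+8+0+8+8+0+8+0+8+0+8+0 = 64

64


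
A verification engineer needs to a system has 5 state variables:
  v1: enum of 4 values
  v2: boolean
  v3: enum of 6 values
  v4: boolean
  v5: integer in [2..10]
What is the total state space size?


State space = product of domain sizes of all variables.
Domain sizes:
  v1 (enum of 4 values): 4
  v2 (boolean): 2
  v3 (enum of 6 values): 6
  v4 (boolean): 2
  v5 (integer in [2..10]): 9
Product = 4 * 2 * 6 * 2 * 9 = 864

864


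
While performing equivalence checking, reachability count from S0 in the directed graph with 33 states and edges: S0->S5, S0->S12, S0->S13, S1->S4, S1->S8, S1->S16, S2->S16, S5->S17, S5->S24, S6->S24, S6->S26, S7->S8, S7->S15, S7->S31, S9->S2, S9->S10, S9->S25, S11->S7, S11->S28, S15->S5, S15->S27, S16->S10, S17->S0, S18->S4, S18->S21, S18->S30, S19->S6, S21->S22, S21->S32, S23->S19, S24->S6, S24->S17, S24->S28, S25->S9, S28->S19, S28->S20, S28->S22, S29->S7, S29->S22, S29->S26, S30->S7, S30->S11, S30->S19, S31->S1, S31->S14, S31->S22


BFS from S0:
  layer 0: {S0}
  layer 1: {S5, S12, S13}
  layer 2: {S17, S24}
  layer 3: {S6, S28}
  layer 4: {S19, S20, S22, S26}
Reachable set: {S0, S5, S6, S12, S13, S17, S19, S20, S22, S24, S26, S28}
Count = 12

12


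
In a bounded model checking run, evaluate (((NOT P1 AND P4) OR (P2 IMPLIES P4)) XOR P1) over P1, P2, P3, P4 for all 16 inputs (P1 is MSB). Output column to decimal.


Formula: (((NOT P1 AND P4) OR (P2 IMPLIES P4)) XOR P1) over P1, P2, P3, P4 (16 rows)
Evaluate each row (bits = P1,P2,P3,P4, MSB first):
  row 0 [0000]: (((NOT 0 AND 0) OR (0 IMPLIES 0)) XOR 0) -> 1
  row 1 [0001]: (((NOT 0 AND 1) OR (0 IMPLIES 1)) XOR 0) -> 1
  row 2 [0010]: (((NOT 0 AND 0) OR (0 IMPLIES 0)) XOR 0) -> 1
  row 3 [0011]: (((NOT 0 AND 1) OR (0 IMPLIES 1)) XOR 0) -> 1
  row 4 [0100]: (((NOT 0 AND 0) OR (1 IMPLIES 0)) XOR 0) -> 0
  row 5 [0101]: (((NOT 0 AND 1) OR (1 IMPLIES 1)) XOR 0) -> 1
  row 6 [0110]: (((NOT 0 AND 0) OR (1 IMPLIES 0)) XOR 0) -> 0
  row 7 [0111]: (((NOT 0 AND 1) OR (1 IMPLIES 1)) XOR 0) -> 1
  row 8 [1000]: (((NOT 1 AND 0) OR (0 IMPLIES 0)) XOR 1) -> 0
  row 9 [1001]: (((NOT 1 AND 1) OR (0 IMPLIES 1)) XOR 1) -> 0
  row 10 [1010]: (((NOT 1 AND 0) OR (0 IMPLIES 0)) XOR 1) -> 0
  row 11 [1011]: (((NOT 1 AND 1) OR (0 IMPLIES 1)) XOR 1) -> 0
  row 12 [1100]: (((NOT 1 AND 0) OR (1 IMPLIES 0)) XOR 1) -> 1
  row 13 [1101]: (((NOT 1 AND 1) OR (1 IMPLIES 1)) XOR 1) -> 0
  row 14 [1110]: (((NOT 1 AND 0) OR (1 IMPLIES 0)) XOR 1) -> 1
  row 15 [1111]: (((NOT 1 AND 1) OR (1 IMPLIES 1)) XOR 1) -> 0
Full result column, 4 rows per line (P1,P2 fixed per line; P3,P4 runs 00..11 left to right):
  rows 0-3 [P1,P2=00]: 1111  = hex F
  rows 4-7 [P1,P2=01]: 0101  = hex 5
  rows 8-11 [P1,P2=10]: 0000  = hex 0
  rows 12-15 [P1,P2=11]: 1010  = hex A
Output column (row 0 .. row 15) = 1111010100001010
Output column grouped in 4s = 1111 0101 0000 1010 = 0xF50A
Convert to decimal digit by digit (value = value*16 + digit):
  F -> 15
  15*16 + 5 = 245
  245*16 + 0 = 3920
  3920*16 + 10 (A) = 62730
Decimal = 62730

62730


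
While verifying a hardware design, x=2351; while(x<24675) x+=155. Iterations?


Step 1: x goes from 2351 toward 24675 by 155; the body runs while x<24675, so iterations = ceil((bound-start)/step)
Step 2: Distance=22324
Step 3: ceil(22324/155)=145

145


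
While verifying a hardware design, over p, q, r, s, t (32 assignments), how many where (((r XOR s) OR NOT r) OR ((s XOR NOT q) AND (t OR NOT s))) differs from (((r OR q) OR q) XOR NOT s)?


F1 = (((r XOR s) OR NOT r) OR ((s XOR NOT q) AND (t OR NOT s)))
F2 = (((r OR q) OR q) XOR NOT s)
Evaluate both on each of 32 rows (bits = p,q,r,s,t):
  row 0 [00000]: F1=1 F2=1 -> 0
  row 1 [00001]: F1=1 F2=1 -> 0
  row 2 [00010]: F1=1 F2=0 (differ) -> 1
  row 3 [00011]: F1=1 F2=0 (differ) -> 1
  row 4 [00100]: F1=1 F2=0 (differ) -> 1
  row 5 [00101]: F1=1 F2=0 (differ) -> 1
  row 6 [00110]: F1=0 F2=1 (differ) -> 1
  row 7 [00111]: F1=0 F2=1 (differ) -> 1
  row 8 [01000]: F1=1 F2=0 (differ) -> 1
  row 9 [01001]: F1=1 F2=0 (differ) -> 1
  row 10 [01010]: F1=1 F2=1 -> 0
  row 11 [01011]: F1=1 F2=1 -> 0
  row 12 [01100]: F1=1 F2=0 (differ) -> 1
  row 13 [01101]: F1=1 F2=0 (differ) -> 1
  row 14 [01110]: F1=0 F2=1 (differ) -> 1
  row 15 [01111]: F1=1 F2=1 -> 0
  row 16 [10000]: F1=1 F2=1 -> 0
  row 17 [10001]: F1=1 F2=1 -> 0
  row 18 [10010]: F1=1 F2=0 (differ) -> 1
  row 19 [10011]: F1=1 F2=0 (differ) -> 1
  row 20 [10100]: F1=1 F2=0 (differ) -> 1
  row 21 [10101]: F1=1 F2=0 (differ) -> 1
  row 22 [10110]: F1=0 F2=1 (differ) -> 1
  row 23 [10111]: F1=0 F2=1 (differ) -> 1
  row 24 [11000]: F1=1 F2=0 (differ) -> 1
  row 25 [11001]: F1=1 F2=0 (differ) -> 1
  row 26 [11010]: F1=1 F2=1 -> 0
  row 27 [11011]: F1=1 F2=1 -> 0
  row 28 [11100]: F1=1 F2=0 (differ) -> 1
  row 29 [11101]: F1=1 F2=0 (differ) -> 1
  row 30 [11110]: F1=0 F2=1 (differ) -> 1
  row 31 [11111]: F1=1 F2=1 -> 0
Full result column, 8 rows per line (p,q fixed per line; r,s,t runs 000..111 left to right):
  rows 0-7 [p,q=00]: 00111111  (ones: 6)
  rows 8-15 [p,q=01]: 11001110  (ones: 5)
  rows 16-23 [p,q=10]: 00111111  (ones: 6)
  rows 24-31 [p,q=11]: 11001110  (ones: 5)
Disagreements = 6+5+6+5 = 22

22


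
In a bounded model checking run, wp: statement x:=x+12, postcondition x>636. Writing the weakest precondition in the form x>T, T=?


Formula: wp(x:=E, P) = P[E/x] (substitute E for x in postcondition)
Step 1: Postcondition: x>636
Step 2: Substitute x+12 for x: x+12>636
Step 3: Solve for x: x > 636-12 = 624

624


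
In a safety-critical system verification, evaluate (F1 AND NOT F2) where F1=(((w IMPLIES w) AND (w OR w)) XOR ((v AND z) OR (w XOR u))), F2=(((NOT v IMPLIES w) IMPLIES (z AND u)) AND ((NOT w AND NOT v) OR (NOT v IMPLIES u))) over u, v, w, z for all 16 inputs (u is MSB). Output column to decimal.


F1 = (((w IMPLIES w) AND (w OR w)) XOR ((v AND z) OR (w XOR u)))
F2 = (((NOT v IMPLIES w) IMPLIES (z AND u)) AND ((NOT w AND NOT v) OR (NOT v IMPLIES u)))
Counterexample to F1=>F2 is where F1=1 and F2=0.
Evaluate each row (bits = u,v,w,z, MSB first):
  row 0 [0000]: F1=0 F2=1 -> F1&~F2 -> 0
  row 1 [0001]: F1=0 F2=1 -> F1&~F2 -> 0
  row 2 [0010]: F1=0 F2=0 -> F1&~F2 -> 0
  row 3 [0011]: F1=0 F2=0 -> F1&~F2 -> 0
  row 4 [0100]: F1=0 F2=0 -> F1&~F2 -> 0
  row 5 [0101]: F1=1 F2=0 -> F1&~F2 -> 1
  row 6 [0110]: F1=0 F2=0 -> F1&~F2 -> 0
  row 7 [0111]: F1=0 F2=0 -> F1&~F2 -> 0
  row 8 [1000]: F1=1 F2=1 -> F1&~F2 -> 0
  row 9 [1001]: F1=1 F2=1 -> F1&~F2 -> 0
  row 10 [1010]: F1=1 F2=0 -> F1&~F2 -> 1
  row 11 [1011]: F1=1 F2=1 -> F1&~F2 -> 0
  row 12 [1100]: F1=1 F2=0 -> F1&~F2 -> 1
  row 13 [1101]: F1=1 F2=1 -> F1&~F2 -> 0
  row 14 [1110]: F1=1 F2=0 -> F1&~F2 -> 1
  row 15 [1111]: F1=0 F2=1 -> F1&~F2 -> 0
Full result column, 4 rows per line (u,v fixed per line; w,z runs 00..11 left to right):
  rows 0-3 [u,v=00]: 0000  = hex 0
  rows 4-7 [u,v=01]: 0100  = hex 4
  rows 8-11 [u,v=10]: 0010  = hex 2
  rows 12-15 [u,v=11]: 1010  = hex A
Counterexample vector (row 0 .. row 15) = 0000010000101010
Output column grouped in 4s = 0000 0100 0010 1010 = 0x042A
Convert to decimal digit by digit (value = value*16 + digit):
  0 -> 0
  0*16 + 4 = 4
  4*16 + 2 = 66
  66*16 + 10 (A) = 1066
Decimal = 1066

1066


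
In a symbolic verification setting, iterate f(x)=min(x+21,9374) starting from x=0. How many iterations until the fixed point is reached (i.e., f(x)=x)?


Step 1: x=0, cap=9374, increment=21
Step 2: x grows by 21 each step until capped at 9374; fixed point is x=9374
Step 3: iterations = ceil(9374/21) = 447

447


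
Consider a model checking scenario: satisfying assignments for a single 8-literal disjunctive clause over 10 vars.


Step 1: Total=2^10=1024
Step 2: Unsat when all 8 false: 2^2=4
Step 3: Sat=1024-4=1020

1020


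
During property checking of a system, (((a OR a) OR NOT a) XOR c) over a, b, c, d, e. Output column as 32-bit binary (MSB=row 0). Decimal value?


Formula: (((a OR a) OR NOT a) XOR c) over a, b, c, d, e (32 rows)
Evaluate each row (bits = a,b,c,d,e, MSB first):
  row 0 [00000]: (((0 OR 0) OR NOT 0) XOR 0) -> 1
  row 1 [00001]: (((0 OR 0) OR NOT 0) XOR 0) -> 1
  row 2 [00010]: (((0 OR 0) OR NOT 0) XOR 0) -> 1
  row 3 [00011]: (((0 OR 0) OR NOT 0) XOR 0) -> 1
  row 4 [00100]: (((0 OR 0) OR NOT 0) XOR 1) -> 0
  row 5 [00101]: (((0 OR 0) OR NOT 0) XOR 1) -> 0
  row 6 [00110]: (((0 OR 0) OR NOT 0) XOR 1) -> 0
  row 7 [00111]: (((0 OR 0) OR NOT 0) XOR 1) -> 0
  row 8 [01000]: (((0 OR 0) OR NOT 0) XOR 0) -> 1
  row 9 [01001]: (((0 OR 0) OR NOT 0) XOR 0) -> 1
  row 10 [01010]: (((0 OR 0) OR NOT 0) XOR 0) -> 1
  row 11 [01011]: (((0 OR 0) OR NOT 0) XOR 0) -> 1
  row 12 [01100]: (((0 OR 0) OR NOT 0) XOR 1) -> 0
  row 13 [01101]: (((0 OR 0) OR NOT 0) XOR 1) -> 0
  row 14 [01110]: (((0 OR 0) OR NOT 0) XOR 1) -> 0
  row 15 [01111]: (((0 OR 0) OR NOT 0) XOR 1) -> 0
  row 16 [10000]: (((1 OR 1) OR NOT 1) XOR 0) -> 1
  row 17 [10001]: (((1 OR 1) OR NOT 1) XOR 0) -> 1
  row 18 [10010]: (((1 OR 1) OR NOT 1) XOR 0) -> 1
  row 19 [10011]: (((1 OR 1) OR NOT 1) XOR 0) -> 1
  row 20 [10100]: (((1 OR 1) OR NOT 1) XOR 1) -> 0
  row 21 [10101]: (((1 OR 1) OR NOT 1) XOR 1) -> 0
  row 22 [10110]: (((1 OR 1) OR NOT 1) XOR 1) -> 0
  row 23 [10111]: (((1 OR 1) OR NOT 1) XOR 1) -> 0
  row 24 [11000]: (((1 OR 1) OR NOT 1) XOR 0) -> 1
  row 25 [11001]: (((1 OR 1) OR NOT 1) XOR 0) -> 1
  row 26 [11010]: (((1 OR 1) OR NOT 1) XOR 0) -> 1
  row 27 [11011]: (((1 OR 1) OR NOT 1) XOR 0) -> 1
  row 28 [11100]: (((1 OR 1) OR NOT 1) XOR 1) -> 0
  row 29 [11101]: (((1 OR 1) OR NOT 1) XOR 1) -> 0
  row 30 [11110]: (((1 OR 1) OR NOT 1) XOR 1) -> 0
  row 31 [11111]: (((1 OR 1) OR NOT 1) XOR 1) -> 0
Full result column, 4 rows per line (a,b,c fixed per line; d,e runs 00..11 left to right):
  rows 0-3 [a,b,c=000]: 1111  = hex F
  rows 4-7 [a,b,c=001]: 0000  = hex 0
  rows 8-11 [a,b,c=010]: 1111  = hex F
  rows 12-15 [a,b,c=011]: 0000  = hex 0
  rows 16-19 [a,b,c=100]: 1111  = hex F
  rows 20-23 [a,b,c=101]: 0000  = hex 0
  rows 24-27 [a,b,c=110]: 1111  = hex F
  rows 28-31 [a,b,c=111]: 0000  = hex 0
Output column (row 0 .. row 31) = 11110000111100001111000011110000
Output column grouped in 4s = 1111 0000 1111 0000 1111 0000 1111 0000 = 0xF0F0F0F0
Convert to decimal digit by digit (value = value*16 + digit):
  F -> 15
  15*16 + 0 = 240
  240*16 + 15 (F) = 3855
  3855*16 + 0 = 61680
  61680*16 + 15 (F) = 986895
  986895*16 + 0 = 15790320
  15790320*16 + 15 (F) = 252645135
  252645135*16 + 0 = 4042322160
Decimal = 4042322160

4042322160
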